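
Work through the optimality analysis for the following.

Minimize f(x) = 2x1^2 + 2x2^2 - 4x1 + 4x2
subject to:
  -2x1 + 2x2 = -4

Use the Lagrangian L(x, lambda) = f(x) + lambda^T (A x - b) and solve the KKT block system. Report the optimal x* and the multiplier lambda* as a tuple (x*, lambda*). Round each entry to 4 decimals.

Form the Lagrangian:
  L(x, lambda) = (1/2) x^T Q x + c^T x + lambda^T (A x - b)
Stationarity (grad_x L = 0): Q x + c + A^T lambda = 0.
Primal feasibility: A x = b.

This gives the KKT block system:
  [ Q   A^T ] [ x     ]   [-c ]
  [ A    0  ] [ lambda ] = [ b ]

Solving the linear system:
  x*      = (1, -1)
  lambda* = (0)
  f(x*)   = -4

x* = (1, -1), lambda* = (0)


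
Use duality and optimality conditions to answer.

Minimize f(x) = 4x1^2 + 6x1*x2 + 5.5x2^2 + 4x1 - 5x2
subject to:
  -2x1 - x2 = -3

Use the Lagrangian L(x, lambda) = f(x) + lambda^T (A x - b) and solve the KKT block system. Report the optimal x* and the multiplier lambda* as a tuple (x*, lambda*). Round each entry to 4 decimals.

Form the Lagrangian:
  L(x, lambda) = (1/2) x^T Q x + c^T x + lambda^T (A x - b)
Stationarity (grad_x L = 0): Q x + c + A^T lambda = 0.
Primal feasibility: A x = b.

This gives the KKT block system:
  [ Q   A^T ] [ x     ]   [-c ]
  [ A    0  ] [ lambda ] = [ b ]

Solving the linear system:
  x*      = (1.2143, 0.5714)
  lambda* = (8.5714)
  f(x*)   = 13.8571

x* = (1.2143, 0.5714), lambda* = (8.5714)


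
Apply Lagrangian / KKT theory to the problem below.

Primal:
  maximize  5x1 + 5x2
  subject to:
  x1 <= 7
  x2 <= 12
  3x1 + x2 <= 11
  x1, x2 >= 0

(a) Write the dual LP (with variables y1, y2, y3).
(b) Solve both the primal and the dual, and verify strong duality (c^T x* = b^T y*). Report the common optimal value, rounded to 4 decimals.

The standard primal-dual pair for 'max c^T x s.t. A x <= b, x >= 0' is:
  Dual:  min b^T y  s.t.  A^T y >= c,  y >= 0.

So the dual LP is:
  minimize  7y1 + 12y2 + 11y3
  subject to:
    y1 + 3y3 >= 5
    y2 + y3 >= 5
    y1, y2, y3 >= 0

Solving the primal: x* = (0, 11).
  primal value c^T x* = 55.
Solving the dual: y* = (0, 0, 5).
  dual value b^T y* = 55.
Strong duality: c^T x* = b^T y*. Confirmed.

55


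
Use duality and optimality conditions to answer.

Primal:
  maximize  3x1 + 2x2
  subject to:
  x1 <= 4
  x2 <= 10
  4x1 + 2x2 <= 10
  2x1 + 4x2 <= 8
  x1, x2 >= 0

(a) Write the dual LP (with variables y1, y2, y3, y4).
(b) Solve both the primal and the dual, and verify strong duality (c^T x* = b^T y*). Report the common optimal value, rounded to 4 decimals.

The standard primal-dual pair for 'max c^T x s.t. A x <= b, x >= 0' is:
  Dual:  min b^T y  s.t.  A^T y >= c,  y >= 0.

So the dual LP is:
  minimize  4y1 + 10y2 + 10y3 + 8y4
  subject to:
    y1 + 4y3 + 2y4 >= 3
    y2 + 2y3 + 4y4 >= 2
    y1, y2, y3, y4 >= 0

Solving the primal: x* = (2, 1).
  primal value c^T x* = 8.
Solving the dual: y* = (0, 0, 0.6667, 0.1667).
  dual value b^T y* = 8.
Strong duality: c^T x* = b^T y*. Confirmed.

8


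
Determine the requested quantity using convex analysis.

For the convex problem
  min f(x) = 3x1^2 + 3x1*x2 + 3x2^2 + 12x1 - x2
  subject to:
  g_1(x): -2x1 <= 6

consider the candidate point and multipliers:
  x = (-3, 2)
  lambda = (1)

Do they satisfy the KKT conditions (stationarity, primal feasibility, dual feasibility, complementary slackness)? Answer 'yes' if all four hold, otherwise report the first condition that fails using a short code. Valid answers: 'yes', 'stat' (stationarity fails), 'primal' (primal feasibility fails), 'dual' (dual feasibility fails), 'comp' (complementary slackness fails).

Gradient of f: grad f(x) = Q x + c = (0, 2)
Constraint values g_i(x) = a_i^T x - b_i:
  g_1((-3, 2)) = 0
Stationarity residual: grad f(x) + sum_i lambda_i a_i = (-2, 2)
  -> stationarity FAILS
Primal feasibility (all g_i <= 0): OK
Dual feasibility (all lambda_i >= 0): OK
Complementary slackness (lambda_i * g_i(x) = 0 for all i): OK

Verdict: the first failing condition is stationarity -> stat.

stat


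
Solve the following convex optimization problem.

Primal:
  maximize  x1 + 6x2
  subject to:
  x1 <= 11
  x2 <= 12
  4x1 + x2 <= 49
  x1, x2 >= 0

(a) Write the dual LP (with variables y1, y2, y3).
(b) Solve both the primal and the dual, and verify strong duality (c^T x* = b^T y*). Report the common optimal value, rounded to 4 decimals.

The standard primal-dual pair for 'max c^T x s.t. A x <= b, x >= 0' is:
  Dual:  min b^T y  s.t.  A^T y >= c,  y >= 0.

So the dual LP is:
  minimize  11y1 + 12y2 + 49y3
  subject to:
    y1 + 4y3 >= 1
    y2 + y3 >= 6
    y1, y2, y3 >= 0

Solving the primal: x* = (9.25, 12).
  primal value c^T x* = 81.25.
Solving the dual: y* = (0, 5.75, 0.25).
  dual value b^T y* = 81.25.
Strong duality: c^T x* = b^T y*. Confirmed.

81.25


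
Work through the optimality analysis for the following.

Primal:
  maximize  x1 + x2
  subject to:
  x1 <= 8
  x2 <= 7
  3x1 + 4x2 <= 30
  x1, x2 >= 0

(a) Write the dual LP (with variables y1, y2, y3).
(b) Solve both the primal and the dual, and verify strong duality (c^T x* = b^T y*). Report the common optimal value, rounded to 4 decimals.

The standard primal-dual pair for 'max c^T x s.t. A x <= b, x >= 0' is:
  Dual:  min b^T y  s.t.  A^T y >= c,  y >= 0.

So the dual LP is:
  minimize  8y1 + 7y2 + 30y3
  subject to:
    y1 + 3y3 >= 1
    y2 + 4y3 >= 1
    y1, y2, y3 >= 0

Solving the primal: x* = (8, 1.5).
  primal value c^T x* = 9.5.
Solving the dual: y* = (0.25, 0, 0.25).
  dual value b^T y* = 9.5.
Strong duality: c^T x* = b^T y*. Confirmed.

9.5


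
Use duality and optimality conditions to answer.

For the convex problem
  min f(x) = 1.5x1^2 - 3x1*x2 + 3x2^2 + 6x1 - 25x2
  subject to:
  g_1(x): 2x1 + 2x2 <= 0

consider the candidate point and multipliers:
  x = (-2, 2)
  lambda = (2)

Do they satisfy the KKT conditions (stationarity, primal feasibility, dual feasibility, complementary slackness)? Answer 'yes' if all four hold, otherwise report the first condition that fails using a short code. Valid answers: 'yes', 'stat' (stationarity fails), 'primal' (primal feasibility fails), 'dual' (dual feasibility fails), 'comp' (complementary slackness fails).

Gradient of f: grad f(x) = Q x + c = (-6, -7)
Constraint values g_i(x) = a_i^T x - b_i:
  g_1((-2, 2)) = 0
Stationarity residual: grad f(x) + sum_i lambda_i a_i = (-2, -3)
  -> stationarity FAILS
Primal feasibility (all g_i <= 0): OK
Dual feasibility (all lambda_i >= 0): OK
Complementary slackness (lambda_i * g_i(x) = 0 for all i): OK

Verdict: the first failing condition is stationarity -> stat.

stat


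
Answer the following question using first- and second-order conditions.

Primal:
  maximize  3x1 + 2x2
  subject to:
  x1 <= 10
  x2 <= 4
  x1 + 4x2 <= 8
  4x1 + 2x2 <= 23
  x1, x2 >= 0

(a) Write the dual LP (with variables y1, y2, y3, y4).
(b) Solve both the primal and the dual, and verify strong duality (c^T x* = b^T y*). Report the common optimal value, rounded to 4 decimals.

The standard primal-dual pair for 'max c^T x s.t. A x <= b, x >= 0' is:
  Dual:  min b^T y  s.t.  A^T y >= c,  y >= 0.

So the dual LP is:
  minimize  10y1 + 4y2 + 8y3 + 23y4
  subject to:
    y1 + y3 + 4y4 >= 3
    y2 + 4y3 + 2y4 >= 2
    y1, y2, y3, y4 >= 0

Solving the primal: x* = (5.4286, 0.6429).
  primal value c^T x* = 17.5714.
Solving the dual: y* = (0, 0, 0.1429, 0.7143).
  dual value b^T y* = 17.5714.
Strong duality: c^T x* = b^T y*. Confirmed.

17.5714


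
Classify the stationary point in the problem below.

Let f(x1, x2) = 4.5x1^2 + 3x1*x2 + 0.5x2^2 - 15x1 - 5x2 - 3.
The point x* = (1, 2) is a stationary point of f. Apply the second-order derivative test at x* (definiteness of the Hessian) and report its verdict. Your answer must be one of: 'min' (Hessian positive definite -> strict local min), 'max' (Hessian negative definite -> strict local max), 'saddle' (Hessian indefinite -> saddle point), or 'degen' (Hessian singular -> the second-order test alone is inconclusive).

Compute the Hessian H = grad^2 f:
  H = [[9, 3], [3, 1]]
Verify stationarity: grad f(x*) = H x* + g = (0, 0).
Eigenvalues of H: 0, 10.
H has a zero eigenvalue (singular; positive semidefinite but not definite), so H is neither positive definite, negative definite, nor indefinite. The second-order test alone is inconclusive -> degen.
(Indeed, f is constant along the null direction of H through x*, so x* is not a strict local extremum.)

degen


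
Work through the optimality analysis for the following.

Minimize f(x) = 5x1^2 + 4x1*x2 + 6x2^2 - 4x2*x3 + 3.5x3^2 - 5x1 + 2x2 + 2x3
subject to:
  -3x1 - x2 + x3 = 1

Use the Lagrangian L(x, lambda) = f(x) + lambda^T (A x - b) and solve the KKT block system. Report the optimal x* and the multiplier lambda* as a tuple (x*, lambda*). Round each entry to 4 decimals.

Form the Lagrangian:
  L(x, lambda) = (1/2) x^T Q x + c^T x + lambda^T (A x - b)
Stationarity (grad_x L = 0): Q x + c + A^T lambda = 0.
Primal feasibility: A x = b.

This gives the KKT block system:
  [ Q   A^T ] [ x     ]   [-c ]
  [ A    0  ] [ lambda ] = [ b ]

Solving the linear system:
  x*      = (-0.2382, -0.3549, -0.0694)
  lambda* = (-2.9338)
  f(x*)   = 1.638

x* = (-0.2382, -0.3549, -0.0694), lambda* = (-2.9338)


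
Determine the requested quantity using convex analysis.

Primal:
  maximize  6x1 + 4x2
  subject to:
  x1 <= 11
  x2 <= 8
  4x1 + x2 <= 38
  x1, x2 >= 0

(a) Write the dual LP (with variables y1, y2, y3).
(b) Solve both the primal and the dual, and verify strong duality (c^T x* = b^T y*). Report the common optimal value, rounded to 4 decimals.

The standard primal-dual pair for 'max c^T x s.t. A x <= b, x >= 0' is:
  Dual:  min b^T y  s.t.  A^T y >= c,  y >= 0.

So the dual LP is:
  minimize  11y1 + 8y2 + 38y3
  subject to:
    y1 + 4y3 >= 6
    y2 + y3 >= 4
    y1, y2, y3 >= 0

Solving the primal: x* = (7.5, 8).
  primal value c^T x* = 77.
Solving the dual: y* = (0, 2.5, 1.5).
  dual value b^T y* = 77.
Strong duality: c^T x* = b^T y*. Confirmed.

77


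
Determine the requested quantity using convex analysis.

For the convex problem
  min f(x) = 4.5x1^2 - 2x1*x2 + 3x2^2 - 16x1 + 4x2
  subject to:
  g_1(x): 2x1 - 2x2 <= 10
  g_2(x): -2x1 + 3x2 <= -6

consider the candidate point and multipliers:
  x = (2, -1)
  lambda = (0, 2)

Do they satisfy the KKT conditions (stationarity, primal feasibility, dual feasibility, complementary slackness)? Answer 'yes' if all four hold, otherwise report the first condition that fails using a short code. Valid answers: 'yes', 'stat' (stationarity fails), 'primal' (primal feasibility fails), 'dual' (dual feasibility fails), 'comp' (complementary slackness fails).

Gradient of f: grad f(x) = Q x + c = (4, -6)
Constraint values g_i(x) = a_i^T x - b_i:
  g_1((2, -1)) = -4
  g_2((2, -1)) = -1
Stationarity residual: grad f(x) + sum_i lambda_i a_i = (0, 0)
  -> stationarity OK
Primal feasibility (all g_i <= 0): OK
Dual feasibility (all lambda_i >= 0): OK
Complementary slackness (lambda_i * g_i(x) = 0 for all i): FAILS

Verdict: the first failing condition is complementary_slackness -> comp.

comp


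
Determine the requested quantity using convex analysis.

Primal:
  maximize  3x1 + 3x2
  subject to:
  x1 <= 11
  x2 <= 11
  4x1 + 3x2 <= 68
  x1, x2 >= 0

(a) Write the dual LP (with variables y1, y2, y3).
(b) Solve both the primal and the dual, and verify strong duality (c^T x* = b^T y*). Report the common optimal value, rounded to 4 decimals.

The standard primal-dual pair for 'max c^T x s.t. A x <= b, x >= 0' is:
  Dual:  min b^T y  s.t.  A^T y >= c,  y >= 0.

So the dual LP is:
  minimize  11y1 + 11y2 + 68y3
  subject to:
    y1 + 4y3 >= 3
    y2 + 3y3 >= 3
    y1, y2, y3 >= 0

Solving the primal: x* = (8.75, 11).
  primal value c^T x* = 59.25.
Solving the dual: y* = (0, 0.75, 0.75).
  dual value b^T y* = 59.25.
Strong duality: c^T x* = b^T y*. Confirmed.

59.25


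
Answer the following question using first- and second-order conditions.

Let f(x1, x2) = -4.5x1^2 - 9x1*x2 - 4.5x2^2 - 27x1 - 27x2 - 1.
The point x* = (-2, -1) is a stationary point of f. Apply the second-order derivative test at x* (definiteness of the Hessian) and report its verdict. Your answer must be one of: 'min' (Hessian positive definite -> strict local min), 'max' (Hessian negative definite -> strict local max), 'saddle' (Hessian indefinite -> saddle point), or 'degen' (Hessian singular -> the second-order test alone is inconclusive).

Compute the Hessian H = grad^2 f:
  H = [[-9, -9], [-9, -9]]
Verify stationarity: grad f(x*) = H x* + g = (0, 0).
Eigenvalues of H: -18, 0.
H has a zero eigenvalue (singular; negative semidefinite but not definite), so H is neither positive definite, negative definite, nor indefinite. The second-order test alone is inconclusive -> degen.
(Indeed, f is constant along the null direction of H through x*, so x* is not a strict local extremum.)

degen


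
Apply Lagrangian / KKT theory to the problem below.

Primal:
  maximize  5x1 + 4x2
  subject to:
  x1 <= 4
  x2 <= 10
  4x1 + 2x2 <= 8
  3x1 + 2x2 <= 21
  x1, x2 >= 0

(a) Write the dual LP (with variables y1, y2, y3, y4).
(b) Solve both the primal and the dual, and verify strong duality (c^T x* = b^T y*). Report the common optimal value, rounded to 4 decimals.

The standard primal-dual pair for 'max c^T x s.t. A x <= b, x >= 0' is:
  Dual:  min b^T y  s.t.  A^T y >= c,  y >= 0.

So the dual LP is:
  minimize  4y1 + 10y2 + 8y3 + 21y4
  subject to:
    y1 + 4y3 + 3y4 >= 5
    y2 + 2y3 + 2y4 >= 4
    y1, y2, y3, y4 >= 0

Solving the primal: x* = (0, 4).
  primal value c^T x* = 16.
Solving the dual: y* = (0, 0, 2, 0).
  dual value b^T y* = 16.
Strong duality: c^T x* = b^T y*. Confirmed.

16


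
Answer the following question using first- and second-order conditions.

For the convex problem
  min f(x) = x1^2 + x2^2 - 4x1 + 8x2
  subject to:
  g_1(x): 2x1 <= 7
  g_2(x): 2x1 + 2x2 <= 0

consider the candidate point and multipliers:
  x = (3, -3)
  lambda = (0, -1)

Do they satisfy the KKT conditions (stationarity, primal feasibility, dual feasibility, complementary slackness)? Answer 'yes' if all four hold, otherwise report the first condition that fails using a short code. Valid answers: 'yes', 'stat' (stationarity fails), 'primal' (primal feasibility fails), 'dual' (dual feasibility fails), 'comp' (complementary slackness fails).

Gradient of f: grad f(x) = Q x + c = (2, 2)
Constraint values g_i(x) = a_i^T x - b_i:
  g_1((3, -3)) = -1
  g_2((3, -3)) = 0
Stationarity residual: grad f(x) + sum_i lambda_i a_i = (0, 0)
  -> stationarity OK
Primal feasibility (all g_i <= 0): OK
Dual feasibility (all lambda_i >= 0): FAILS
Complementary slackness (lambda_i * g_i(x) = 0 for all i): OK

Verdict: the first failing condition is dual_feasibility -> dual.

dual


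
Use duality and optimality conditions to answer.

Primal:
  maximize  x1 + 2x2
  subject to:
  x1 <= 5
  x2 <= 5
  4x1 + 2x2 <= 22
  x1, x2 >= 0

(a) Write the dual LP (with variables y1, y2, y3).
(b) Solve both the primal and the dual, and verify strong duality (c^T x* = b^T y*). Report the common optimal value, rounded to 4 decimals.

The standard primal-dual pair for 'max c^T x s.t. A x <= b, x >= 0' is:
  Dual:  min b^T y  s.t.  A^T y >= c,  y >= 0.

So the dual LP is:
  minimize  5y1 + 5y2 + 22y3
  subject to:
    y1 + 4y3 >= 1
    y2 + 2y3 >= 2
    y1, y2, y3 >= 0

Solving the primal: x* = (3, 5).
  primal value c^T x* = 13.
Solving the dual: y* = (0, 1.5, 0.25).
  dual value b^T y* = 13.
Strong duality: c^T x* = b^T y*. Confirmed.

13


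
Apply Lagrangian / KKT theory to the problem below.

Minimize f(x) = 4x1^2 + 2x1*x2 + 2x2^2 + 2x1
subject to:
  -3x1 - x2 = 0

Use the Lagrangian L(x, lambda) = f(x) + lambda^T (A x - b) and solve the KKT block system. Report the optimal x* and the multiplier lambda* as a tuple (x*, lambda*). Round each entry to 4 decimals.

Form the Lagrangian:
  L(x, lambda) = (1/2) x^T Q x + c^T x + lambda^T (A x - b)
Stationarity (grad_x L = 0): Q x + c + A^T lambda = 0.
Primal feasibility: A x = b.

This gives the KKT block system:
  [ Q   A^T ] [ x     ]   [-c ]
  [ A    0  ] [ lambda ] = [ b ]

Solving the linear system:
  x*      = (-0.0625, 0.1875)
  lambda* = (0.625)
  f(x*)   = -0.0625

x* = (-0.0625, 0.1875), lambda* = (0.625)


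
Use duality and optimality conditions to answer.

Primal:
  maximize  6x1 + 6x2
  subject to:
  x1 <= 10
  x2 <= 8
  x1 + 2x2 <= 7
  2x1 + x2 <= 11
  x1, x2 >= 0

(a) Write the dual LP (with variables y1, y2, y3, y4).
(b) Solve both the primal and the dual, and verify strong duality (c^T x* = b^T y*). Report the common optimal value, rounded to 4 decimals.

The standard primal-dual pair for 'max c^T x s.t. A x <= b, x >= 0' is:
  Dual:  min b^T y  s.t.  A^T y >= c,  y >= 0.

So the dual LP is:
  minimize  10y1 + 8y2 + 7y3 + 11y4
  subject to:
    y1 + y3 + 2y4 >= 6
    y2 + 2y3 + y4 >= 6
    y1, y2, y3, y4 >= 0

Solving the primal: x* = (5, 1).
  primal value c^T x* = 36.
Solving the dual: y* = (0, 0, 2, 2).
  dual value b^T y* = 36.
Strong duality: c^T x* = b^T y*. Confirmed.

36


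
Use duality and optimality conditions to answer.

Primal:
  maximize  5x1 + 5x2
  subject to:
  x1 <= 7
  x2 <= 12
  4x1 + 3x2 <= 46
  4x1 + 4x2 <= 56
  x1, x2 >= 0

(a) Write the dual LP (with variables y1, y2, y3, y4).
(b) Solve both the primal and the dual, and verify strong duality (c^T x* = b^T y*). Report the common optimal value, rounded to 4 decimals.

The standard primal-dual pair for 'max c^T x s.t. A x <= b, x >= 0' is:
  Dual:  min b^T y  s.t.  A^T y >= c,  y >= 0.

So the dual LP is:
  minimize  7y1 + 12y2 + 46y3 + 56y4
  subject to:
    y1 + 4y3 + 4y4 >= 5
    y2 + 3y3 + 4y4 >= 5
    y1, y2, y3, y4 >= 0

Solving the primal: x* = (4, 10).
  primal value c^T x* = 70.
Solving the dual: y* = (0, 0, 0, 1.25).
  dual value b^T y* = 70.
Strong duality: c^T x* = b^T y*. Confirmed.

70


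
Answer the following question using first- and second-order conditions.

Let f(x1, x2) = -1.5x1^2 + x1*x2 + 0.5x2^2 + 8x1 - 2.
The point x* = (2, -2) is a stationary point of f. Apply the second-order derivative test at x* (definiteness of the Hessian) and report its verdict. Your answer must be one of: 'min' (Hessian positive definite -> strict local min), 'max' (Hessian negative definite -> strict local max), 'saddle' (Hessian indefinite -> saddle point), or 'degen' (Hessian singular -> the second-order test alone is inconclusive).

Compute the Hessian H = grad^2 f:
  H = [[-3, 1], [1, 1]]
Verify stationarity: grad f(x*) = H x* + g = (0, 0).
Eigenvalues of H: -3.2361, 1.2361.
Eigenvalues have mixed signs, so H is indefinite -> x* is a saddle point.

saddle


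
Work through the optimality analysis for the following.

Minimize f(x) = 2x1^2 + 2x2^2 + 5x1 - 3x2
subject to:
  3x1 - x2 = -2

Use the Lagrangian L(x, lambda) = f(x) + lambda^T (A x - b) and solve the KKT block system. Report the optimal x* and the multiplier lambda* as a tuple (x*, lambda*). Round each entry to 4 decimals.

Form the Lagrangian:
  L(x, lambda) = (1/2) x^T Q x + c^T x + lambda^T (A x - b)
Stationarity (grad_x L = 0): Q x + c + A^T lambda = 0.
Primal feasibility: A x = b.

This gives the KKT block system:
  [ Q   A^T ] [ x     ]   [-c ]
  [ A    0  ] [ lambda ] = [ b ]

Solving the linear system:
  x*      = (-0.5, 0.5)
  lambda* = (-1)
  f(x*)   = -3

x* = (-0.5, 0.5), lambda* = (-1)


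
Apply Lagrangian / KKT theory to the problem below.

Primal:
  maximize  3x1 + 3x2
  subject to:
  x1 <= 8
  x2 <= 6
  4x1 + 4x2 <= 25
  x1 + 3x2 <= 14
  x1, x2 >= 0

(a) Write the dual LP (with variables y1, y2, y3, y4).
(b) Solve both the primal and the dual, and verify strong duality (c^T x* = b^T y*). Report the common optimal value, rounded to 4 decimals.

The standard primal-dual pair for 'max c^T x s.t. A x <= b, x >= 0' is:
  Dual:  min b^T y  s.t.  A^T y >= c,  y >= 0.

So the dual LP is:
  minimize  8y1 + 6y2 + 25y3 + 14y4
  subject to:
    y1 + 4y3 + y4 >= 3
    y2 + 4y3 + 3y4 >= 3
    y1, y2, y3, y4 >= 0

Solving the primal: x* = (6.25, 0).
  primal value c^T x* = 18.75.
Solving the dual: y* = (0, 0, 0.75, 0).
  dual value b^T y* = 18.75.
Strong duality: c^T x* = b^T y*. Confirmed.

18.75


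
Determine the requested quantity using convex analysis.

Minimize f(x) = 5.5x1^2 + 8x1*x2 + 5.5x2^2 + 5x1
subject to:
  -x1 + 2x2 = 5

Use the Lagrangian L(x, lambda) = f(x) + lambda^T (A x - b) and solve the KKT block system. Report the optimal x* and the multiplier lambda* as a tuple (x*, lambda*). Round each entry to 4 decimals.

Form the Lagrangian:
  L(x, lambda) = (1/2) x^T Q x + c^T x + lambda^T (A x - b)
Stationarity (grad_x L = 0): Q x + c + A^T lambda = 0.
Primal feasibility: A x = b.

This gives the KKT block system:
  [ Q   A^T ] [ x     ]   [-c ]
  [ A    0  ] [ lambda ] = [ b ]

Solving the linear system:
  x*      = (-1.7816, 1.6092)
  lambda* = (-1.7241)
  f(x*)   = -0.1437

x* = (-1.7816, 1.6092), lambda* = (-1.7241)


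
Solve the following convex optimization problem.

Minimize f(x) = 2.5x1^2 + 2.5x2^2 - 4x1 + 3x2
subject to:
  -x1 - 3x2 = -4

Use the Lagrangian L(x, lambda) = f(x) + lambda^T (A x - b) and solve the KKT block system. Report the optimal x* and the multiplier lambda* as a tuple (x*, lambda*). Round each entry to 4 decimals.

Form the Lagrangian:
  L(x, lambda) = (1/2) x^T Q x + c^T x + lambda^T (A x - b)
Stationarity (grad_x L = 0): Q x + c + A^T lambda = 0.
Primal feasibility: A x = b.

This gives the KKT block system:
  [ Q   A^T ] [ x     ]   [-c ]
  [ A    0  ] [ lambda ] = [ b ]

Solving the linear system:
  x*      = (1.3, 0.9)
  lambda* = (2.5)
  f(x*)   = 3.75

x* = (1.3, 0.9), lambda* = (2.5)


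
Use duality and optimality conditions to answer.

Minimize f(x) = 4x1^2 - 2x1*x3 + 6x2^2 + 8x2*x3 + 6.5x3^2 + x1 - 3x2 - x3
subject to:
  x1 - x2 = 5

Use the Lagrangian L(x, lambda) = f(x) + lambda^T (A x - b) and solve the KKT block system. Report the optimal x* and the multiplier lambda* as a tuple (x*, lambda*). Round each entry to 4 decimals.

Form the Lagrangian:
  L(x, lambda) = (1/2) x^T Q x + c^T x + lambda^T (A x - b)
Stationarity (grad_x L = 0): Q x + c + A^T lambda = 0.
Primal feasibility: A x = b.

This gives the KKT block system:
  [ Q   A^T ] [ x     ]   [-c ]
  [ A    0  ] [ lambda ] = [ b ]

Solving the linear system:
  x*      = (2.5, -2.5, 2)
  lambda* = (-17)
  f(x*)   = 46.5

x* = (2.5, -2.5, 2), lambda* = (-17)


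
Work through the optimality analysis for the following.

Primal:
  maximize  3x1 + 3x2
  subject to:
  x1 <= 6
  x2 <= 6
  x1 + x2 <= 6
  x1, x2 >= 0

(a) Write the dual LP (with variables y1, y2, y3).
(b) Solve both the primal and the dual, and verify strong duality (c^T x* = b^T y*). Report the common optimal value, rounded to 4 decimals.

The standard primal-dual pair for 'max c^T x s.t. A x <= b, x >= 0' is:
  Dual:  min b^T y  s.t.  A^T y >= c,  y >= 0.

So the dual LP is:
  minimize  6y1 + 6y2 + 6y3
  subject to:
    y1 + y3 >= 3
    y2 + y3 >= 3
    y1, y2, y3 >= 0

Solving the primal: x* = (0, 6).
  primal value c^T x* = 18.
Solving the dual: y* = (0, 0, 3).
  dual value b^T y* = 18.
Strong duality: c^T x* = b^T y*. Confirmed.

18


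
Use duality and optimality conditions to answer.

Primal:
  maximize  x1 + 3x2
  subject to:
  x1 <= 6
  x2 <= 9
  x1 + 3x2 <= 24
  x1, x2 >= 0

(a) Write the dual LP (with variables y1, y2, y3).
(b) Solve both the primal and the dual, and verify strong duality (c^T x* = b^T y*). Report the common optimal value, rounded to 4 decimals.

The standard primal-dual pair for 'max c^T x s.t. A x <= b, x >= 0' is:
  Dual:  min b^T y  s.t.  A^T y >= c,  y >= 0.

So the dual LP is:
  minimize  6y1 + 9y2 + 24y3
  subject to:
    y1 + y3 >= 1
    y2 + 3y3 >= 3
    y1, y2, y3 >= 0

Solving the primal: x* = (0, 8).
  primal value c^T x* = 24.
Solving the dual: y* = (0, 0, 1).
  dual value b^T y* = 24.
Strong duality: c^T x* = b^T y*. Confirmed.

24


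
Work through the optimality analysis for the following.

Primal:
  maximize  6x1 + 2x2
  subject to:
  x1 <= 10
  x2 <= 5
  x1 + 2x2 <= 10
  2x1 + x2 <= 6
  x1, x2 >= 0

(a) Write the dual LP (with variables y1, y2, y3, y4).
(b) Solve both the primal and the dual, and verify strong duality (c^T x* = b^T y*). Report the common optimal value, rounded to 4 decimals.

The standard primal-dual pair for 'max c^T x s.t. A x <= b, x >= 0' is:
  Dual:  min b^T y  s.t.  A^T y >= c,  y >= 0.

So the dual LP is:
  minimize  10y1 + 5y2 + 10y3 + 6y4
  subject to:
    y1 + y3 + 2y4 >= 6
    y2 + 2y3 + y4 >= 2
    y1, y2, y3, y4 >= 0

Solving the primal: x* = (3, 0).
  primal value c^T x* = 18.
Solving the dual: y* = (0, 0, 0, 3).
  dual value b^T y* = 18.
Strong duality: c^T x* = b^T y*. Confirmed.

18


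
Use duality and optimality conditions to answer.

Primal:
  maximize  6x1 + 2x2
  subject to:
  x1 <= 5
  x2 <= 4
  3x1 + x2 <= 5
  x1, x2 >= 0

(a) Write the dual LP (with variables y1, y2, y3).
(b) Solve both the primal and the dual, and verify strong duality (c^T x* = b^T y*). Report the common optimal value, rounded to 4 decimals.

The standard primal-dual pair for 'max c^T x s.t. A x <= b, x >= 0' is:
  Dual:  min b^T y  s.t.  A^T y >= c,  y >= 0.

So the dual LP is:
  minimize  5y1 + 4y2 + 5y3
  subject to:
    y1 + 3y3 >= 6
    y2 + y3 >= 2
    y1, y2, y3 >= 0

Solving the primal: x* = (1.6667, 0).
  primal value c^T x* = 10.
Solving the dual: y* = (0, 0, 2).
  dual value b^T y* = 10.
Strong duality: c^T x* = b^T y*. Confirmed.

10


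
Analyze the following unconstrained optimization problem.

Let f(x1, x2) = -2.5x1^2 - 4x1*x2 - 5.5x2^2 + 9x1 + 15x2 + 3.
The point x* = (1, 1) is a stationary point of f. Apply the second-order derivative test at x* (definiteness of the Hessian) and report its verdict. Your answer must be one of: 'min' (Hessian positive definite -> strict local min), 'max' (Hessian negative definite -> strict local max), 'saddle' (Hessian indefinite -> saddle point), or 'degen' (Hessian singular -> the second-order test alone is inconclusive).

Compute the Hessian H = grad^2 f:
  H = [[-5, -4], [-4, -11]]
Verify stationarity: grad f(x*) = H x* + g = (0, 0).
Eigenvalues of H: -13, -3.
Both eigenvalues < 0, so H is negative definite -> x* is a strict local max.

max


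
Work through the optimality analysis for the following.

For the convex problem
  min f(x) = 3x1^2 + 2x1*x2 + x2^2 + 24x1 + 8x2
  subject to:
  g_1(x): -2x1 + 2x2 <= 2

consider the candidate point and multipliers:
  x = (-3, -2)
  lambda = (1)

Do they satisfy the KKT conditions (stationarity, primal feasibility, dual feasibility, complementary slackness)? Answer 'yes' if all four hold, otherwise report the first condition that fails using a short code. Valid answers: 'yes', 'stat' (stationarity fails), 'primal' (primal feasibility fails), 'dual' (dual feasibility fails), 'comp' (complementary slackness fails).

Gradient of f: grad f(x) = Q x + c = (2, -2)
Constraint values g_i(x) = a_i^T x - b_i:
  g_1((-3, -2)) = 0
Stationarity residual: grad f(x) + sum_i lambda_i a_i = (0, 0)
  -> stationarity OK
Primal feasibility (all g_i <= 0): OK
Dual feasibility (all lambda_i >= 0): OK
Complementary slackness (lambda_i * g_i(x) = 0 for all i): OK

Verdict: yes, KKT holds.

yes


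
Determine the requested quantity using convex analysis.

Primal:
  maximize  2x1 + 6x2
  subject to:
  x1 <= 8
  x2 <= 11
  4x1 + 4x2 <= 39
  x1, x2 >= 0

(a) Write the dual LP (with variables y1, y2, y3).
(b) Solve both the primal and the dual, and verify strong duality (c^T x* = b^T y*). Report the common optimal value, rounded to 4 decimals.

The standard primal-dual pair for 'max c^T x s.t. A x <= b, x >= 0' is:
  Dual:  min b^T y  s.t.  A^T y >= c,  y >= 0.

So the dual LP is:
  minimize  8y1 + 11y2 + 39y3
  subject to:
    y1 + 4y3 >= 2
    y2 + 4y3 >= 6
    y1, y2, y3 >= 0

Solving the primal: x* = (0, 9.75).
  primal value c^T x* = 58.5.
Solving the dual: y* = (0, 0, 1.5).
  dual value b^T y* = 58.5.
Strong duality: c^T x* = b^T y*. Confirmed.

58.5


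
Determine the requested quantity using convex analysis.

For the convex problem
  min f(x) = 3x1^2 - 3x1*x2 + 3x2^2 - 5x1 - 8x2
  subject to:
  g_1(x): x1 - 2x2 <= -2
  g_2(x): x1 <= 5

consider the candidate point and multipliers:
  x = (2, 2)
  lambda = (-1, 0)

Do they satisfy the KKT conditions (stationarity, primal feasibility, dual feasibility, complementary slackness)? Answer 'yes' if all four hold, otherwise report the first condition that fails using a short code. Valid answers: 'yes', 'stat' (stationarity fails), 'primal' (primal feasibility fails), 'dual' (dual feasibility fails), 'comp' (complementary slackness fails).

Gradient of f: grad f(x) = Q x + c = (1, -2)
Constraint values g_i(x) = a_i^T x - b_i:
  g_1((2, 2)) = 0
  g_2((2, 2)) = -3
Stationarity residual: grad f(x) + sum_i lambda_i a_i = (0, 0)
  -> stationarity OK
Primal feasibility (all g_i <= 0): OK
Dual feasibility (all lambda_i >= 0): FAILS
Complementary slackness (lambda_i * g_i(x) = 0 for all i): OK

Verdict: the first failing condition is dual_feasibility -> dual.

dual


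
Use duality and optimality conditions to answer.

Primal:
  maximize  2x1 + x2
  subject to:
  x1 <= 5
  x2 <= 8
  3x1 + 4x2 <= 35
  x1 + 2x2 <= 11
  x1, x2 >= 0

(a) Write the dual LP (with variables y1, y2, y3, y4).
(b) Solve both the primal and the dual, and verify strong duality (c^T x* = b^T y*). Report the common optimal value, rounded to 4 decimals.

The standard primal-dual pair for 'max c^T x s.t. A x <= b, x >= 0' is:
  Dual:  min b^T y  s.t.  A^T y >= c,  y >= 0.

So the dual LP is:
  minimize  5y1 + 8y2 + 35y3 + 11y4
  subject to:
    y1 + 3y3 + y4 >= 2
    y2 + 4y3 + 2y4 >= 1
    y1, y2, y3, y4 >= 0

Solving the primal: x* = (5, 3).
  primal value c^T x* = 13.
Solving the dual: y* = (1.5, 0, 0, 0.5).
  dual value b^T y* = 13.
Strong duality: c^T x* = b^T y*. Confirmed.

13


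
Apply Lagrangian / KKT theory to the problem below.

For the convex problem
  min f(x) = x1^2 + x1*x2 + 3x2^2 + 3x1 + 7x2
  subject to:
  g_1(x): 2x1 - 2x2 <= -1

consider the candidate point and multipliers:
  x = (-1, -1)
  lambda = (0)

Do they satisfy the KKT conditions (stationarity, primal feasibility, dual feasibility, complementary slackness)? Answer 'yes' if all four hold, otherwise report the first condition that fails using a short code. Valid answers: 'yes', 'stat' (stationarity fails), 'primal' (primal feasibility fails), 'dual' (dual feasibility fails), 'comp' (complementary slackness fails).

Gradient of f: grad f(x) = Q x + c = (0, 0)
Constraint values g_i(x) = a_i^T x - b_i:
  g_1((-1, -1)) = 1
Stationarity residual: grad f(x) + sum_i lambda_i a_i = (0, 0)
  -> stationarity OK
Primal feasibility (all g_i <= 0): FAILS
Dual feasibility (all lambda_i >= 0): OK
Complementary slackness (lambda_i * g_i(x) = 0 for all i): OK

Verdict: the first failing condition is primal_feasibility -> primal.

primal


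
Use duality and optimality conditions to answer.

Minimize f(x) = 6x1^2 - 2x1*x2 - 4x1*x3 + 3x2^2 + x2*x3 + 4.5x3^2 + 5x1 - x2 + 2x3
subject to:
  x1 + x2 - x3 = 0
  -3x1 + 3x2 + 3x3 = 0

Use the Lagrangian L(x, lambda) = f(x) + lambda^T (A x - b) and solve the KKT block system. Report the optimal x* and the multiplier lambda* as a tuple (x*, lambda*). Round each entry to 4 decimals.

Form the Lagrangian:
  L(x, lambda) = (1/2) x^T Q x + c^T x + lambda^T (A x - b)
Stationarity (grad_x L = 0): Q x + c + A^T lambda = 0.
Primal feasibility: A x = b.

This gives the KKT block system:
  [ Q   A^T ] [ x     ]   [-c ]
  [ A    0  ] [ lambda ] = [ b ]

Solving the linear system:
  x*      = (-0.5385, 0, -0.5385)
  lambda* = (-0.1154, 0.1923)
  f(x*)   = -1.8846

x* = (-0.5385, 0, -0.5385), lambda* = (-0.1154, 0.1923)


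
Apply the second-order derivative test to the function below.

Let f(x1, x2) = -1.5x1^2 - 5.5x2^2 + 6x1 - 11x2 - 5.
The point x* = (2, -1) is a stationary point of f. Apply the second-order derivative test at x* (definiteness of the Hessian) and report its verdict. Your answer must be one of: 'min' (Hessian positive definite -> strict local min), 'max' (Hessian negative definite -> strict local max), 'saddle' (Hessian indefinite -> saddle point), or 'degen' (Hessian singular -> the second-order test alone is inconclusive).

Compute the Hessian H = grad^2 f:
  H = [[-3, 0], [0, -11]]
Verify stationarity: grad f(x*) = H x* + g = (0, 0).
Eigenvalues of H: -11, -3.
Both eigenvalues < 0, so H is negative definite -> x* is a strict local max.

max


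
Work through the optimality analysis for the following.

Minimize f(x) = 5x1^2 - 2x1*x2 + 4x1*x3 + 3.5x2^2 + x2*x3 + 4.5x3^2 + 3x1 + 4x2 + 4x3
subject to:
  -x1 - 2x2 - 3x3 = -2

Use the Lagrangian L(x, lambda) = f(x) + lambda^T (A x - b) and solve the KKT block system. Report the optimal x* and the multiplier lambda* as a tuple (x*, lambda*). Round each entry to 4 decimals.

Form the Lagrangian:
  L(x, lambda) = (1/2) x^T Q x + c^T x + lambda^T (A x - b)
Stationarity (grad_x L = 0): Q x + c + A^T lambda = 0.
Primal feasibility: A x = b.

This gives the KKT block system:
  [ Q   A^T ] [ x     ]   [-c ]
  [ A    0  ] [ lambda ] = [ b ]

Solving the linear system:
  x*      = (-0.2314, 0.1351, 0.6537)
  lambda* = (3.0311)
  f(x*)   = 4.2616

x* = (-0.2314, 0.1351, 0.6537), lambda* = (3.0311)


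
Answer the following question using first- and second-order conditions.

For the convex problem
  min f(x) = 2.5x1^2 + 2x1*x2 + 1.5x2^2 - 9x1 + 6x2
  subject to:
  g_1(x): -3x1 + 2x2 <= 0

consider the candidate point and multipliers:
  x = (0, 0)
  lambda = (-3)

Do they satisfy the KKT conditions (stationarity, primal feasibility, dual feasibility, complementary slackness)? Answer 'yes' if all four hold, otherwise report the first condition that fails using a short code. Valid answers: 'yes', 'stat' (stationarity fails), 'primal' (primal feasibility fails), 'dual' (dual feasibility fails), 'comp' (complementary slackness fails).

Gradient of f: grad f(x) = Q x + c = (-9, 6)
Constraint values g_i(x) = a_i^T x - b_i:
  g_1((0, 0)) = 0
Stationarity residual: grad f(x) + sum_i lambda_i a_i = (0, 0)
  -> stationarity OK
Primal feasibility (all g_i <= 0): OK
Dual feasibility (all lambda_i >= 0): FAILS
Complementary slackness (lambda_i * g_i(x) = 0 for all i): OK

Verdict: the first failing condition is dual_feasibility -> dual.

dual


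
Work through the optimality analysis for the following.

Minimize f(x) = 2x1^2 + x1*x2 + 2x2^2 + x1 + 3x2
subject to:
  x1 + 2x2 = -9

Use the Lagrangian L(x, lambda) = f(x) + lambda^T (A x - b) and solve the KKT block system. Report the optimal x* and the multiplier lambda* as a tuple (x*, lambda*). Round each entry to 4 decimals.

Form the Lagrangian:
  L(x, lambda) = (1/2) x^T Q x + c^T x + lambda^T (A x - b)
Stationarity (grad_x L = 0): Q x + c + A^T lambda = 0.
Primal feasibility: A x = b.

This gives the KKT block system:
  [ Q   A^T ] [ x     ]   [-c ]
  [ A    0  ] [ lambda ] = [ b ]

Solving the linear system:
  x*      = (-1, -4)
  lambda* = (7)
  f(x*)   = 25

x* = (-1, -4), lambda* = (7)


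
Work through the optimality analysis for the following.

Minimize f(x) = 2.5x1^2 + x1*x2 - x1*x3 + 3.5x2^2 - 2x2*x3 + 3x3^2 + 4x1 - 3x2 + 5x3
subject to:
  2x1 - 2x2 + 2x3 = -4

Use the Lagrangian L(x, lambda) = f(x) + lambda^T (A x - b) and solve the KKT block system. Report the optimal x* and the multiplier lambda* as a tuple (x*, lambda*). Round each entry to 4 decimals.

Form the Lagrangian:
  L(x, lambda) = (1/2) x^T Q x + c^T x + lambda^T (A x - b)
Stationarity (grad_x L = 0): Q x + c + A^T lambda = 0.
Primal feasibility: A x = b.

This gives the KKT block system:
  [ Q   A^T ] [ x     ]   [-c ]
  [ A    0  ] [ lambda ] = [ b ]

Solving the linear system:
  x*      = (-0.9208, 0.2574, -0.8218)
  lambda* = (-0.2376)
  f(x*)   = -4.7574

x* = (-0.9208, 0.2574, -0.8218), lambda* = (-0.2376)


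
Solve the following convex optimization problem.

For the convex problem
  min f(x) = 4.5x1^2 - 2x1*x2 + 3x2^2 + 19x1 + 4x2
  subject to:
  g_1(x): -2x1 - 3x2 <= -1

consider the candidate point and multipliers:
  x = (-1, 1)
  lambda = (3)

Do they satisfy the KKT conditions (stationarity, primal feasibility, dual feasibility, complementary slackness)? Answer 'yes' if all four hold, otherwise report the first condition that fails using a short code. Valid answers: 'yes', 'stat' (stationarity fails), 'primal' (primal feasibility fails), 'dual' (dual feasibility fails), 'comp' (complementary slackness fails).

Gradient of f: grad f(x) = Q x + c = (8, 12)
Constraint values g_i(x) = a_i^T x - b_i:
  g_1((-1, 1)) = 0
Stationarity residual: grad f(x) + sum_i lambda_i a_i = (2, 3)
  -> stationarity FAILS
Primal feasibility (all g_i <= 0): OK
Dual feasibility (all lambda_i >= 0): OK
Complementary slackness (lambda_i * g_i(x) = 0 for all i): OK

Verdict: the first failing condition is stationarity -> stat.

stat


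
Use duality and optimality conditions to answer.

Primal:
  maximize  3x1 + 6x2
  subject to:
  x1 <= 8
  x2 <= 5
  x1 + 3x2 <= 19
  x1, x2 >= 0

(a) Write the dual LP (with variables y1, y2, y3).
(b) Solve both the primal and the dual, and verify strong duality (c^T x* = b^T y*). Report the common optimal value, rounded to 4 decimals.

The standard primal-dual pair for 'max c^T x s.t. A x <= b, x >= 0' is:
  Dual:  min b^T y  s.t.  A^T y >= c,  y >= 0.

So the dual LP is:
  minimize  8y1 + 5y2 + 19y3
  subject to:
    y1 + y3 >= 3
    y2 + 3y3 >= 6
    y1, y2, y3 >= 0

Solving the primal: x* = (8, 3.6667).
  primal value c^T x* = 46.
Solving the dual: y* = (1, 0, 2).
  dual value b^T y* = 46.
Strong duality: c^T x* = b^T y*. Confirmed.

46


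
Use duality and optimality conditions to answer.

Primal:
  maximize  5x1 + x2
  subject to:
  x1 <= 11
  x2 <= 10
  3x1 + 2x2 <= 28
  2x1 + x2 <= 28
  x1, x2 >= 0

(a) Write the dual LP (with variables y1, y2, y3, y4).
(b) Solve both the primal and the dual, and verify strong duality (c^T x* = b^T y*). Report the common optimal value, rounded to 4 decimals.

The standard primal-dual pair for 'max c^T x s.t. A x <= b, x >= 0' is:
  Dual:  min b^T y  s.t.  A^T y >= c,  y >= 0.

So the dual LP is:
  minimize  11y1 + 10y2 + 28y3 + 28y4
  subject to:
    y1 + 3y3 + 2y4 >= 5
    y2 + 2y3 + y4 >= 1
    y1, y2, y3, y4 >= 0

Solving the primal: x* = (9.3333, 0).
  primal value c^T x* = 46.6667.
Solving the dual: y* = (0, 0, 1.6667, 0).
  dual value b^T y* = 46.6667.
Strong duality: c^T x* = b^T y*. Confirmed.

46.6667


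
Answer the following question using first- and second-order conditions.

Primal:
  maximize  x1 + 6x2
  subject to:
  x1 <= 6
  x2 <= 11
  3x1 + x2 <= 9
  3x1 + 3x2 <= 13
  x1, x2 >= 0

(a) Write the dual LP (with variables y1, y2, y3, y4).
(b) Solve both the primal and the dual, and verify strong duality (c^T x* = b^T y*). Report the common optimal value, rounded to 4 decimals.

The standard primal-dual pair for 'max c^T x s.t. A x <= b, x >= 0' is:
  Dual:  min b^T y  s.t.  A^T y >= c,  y >= 0.

So the dual LP is:
  minimize  6y1 + 11y2 + 9y3 + 13y4
  subject to:
    y1 + 3y3 + 3y4 >= 1
    y2 + y3 + 3y4 >= 6
    y1, y2, y3, y4 >= 0

Solving the primal: x* = (0, 4.3333).
  primal value c^T x* = 26.
Solving the dual: y* = (0, 0, 0, 2).
  dual value b^T y* = 26.
Strong duality: c^T x* = b^T y*. Confirmed.

26


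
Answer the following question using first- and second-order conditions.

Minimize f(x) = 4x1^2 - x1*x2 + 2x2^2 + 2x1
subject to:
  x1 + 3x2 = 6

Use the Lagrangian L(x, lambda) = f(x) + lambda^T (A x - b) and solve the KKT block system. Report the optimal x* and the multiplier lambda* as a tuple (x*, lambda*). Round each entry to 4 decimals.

Form the Lagrangian:
  L(x, lambda) = (1/2) x^T Q x + c^T x + lambda^T (A x - b)
Stationarity (grad_x L = 0): Q x + c + A^T lambda = 0.
Primal feasibility: A x = b.

This gives the KKT block system:
  [ Q   A^T ] [ x     ]   [-c ]
  [ A    0  ] [ lambda ] = [ b ]

Solving the linear system:
  x*      = (0.2927, 1.9024)
  lambda* = (-2.439)
  f(x*)   = 7.6098

x* = (0.2927, 1.9024), lambda* = (-2.439)


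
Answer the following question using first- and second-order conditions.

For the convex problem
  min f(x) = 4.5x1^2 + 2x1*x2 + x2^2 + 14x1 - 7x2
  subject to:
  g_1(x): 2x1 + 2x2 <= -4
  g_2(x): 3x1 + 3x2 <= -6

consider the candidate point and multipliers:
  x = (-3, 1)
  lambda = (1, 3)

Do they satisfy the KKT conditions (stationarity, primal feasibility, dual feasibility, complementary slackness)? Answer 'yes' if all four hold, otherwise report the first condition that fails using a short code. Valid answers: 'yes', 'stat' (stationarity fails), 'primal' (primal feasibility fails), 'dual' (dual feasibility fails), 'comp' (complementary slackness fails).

Gradient of f: grad f(x) = Q x + c = (-11, -11)
Constraint values g_i(x) = a_i^T x - b_i:
  g_1((-3, 1)) = 0
  g_2((-3, 1)) = 0
Stationarity residual: grad f(x) + sum_i lambda_i a_i = (0, 0)
  -> stationarity OK
Primal feasibility (all g_i <= 0): OK
Dual feasibility (all lambda_i >= 0): OK
Complementary slackness (lambda_i * g_i(x) = 0 for all i): OK

Verdict: yes, KKT holds.

yes
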